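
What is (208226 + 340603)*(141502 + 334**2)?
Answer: 138885569082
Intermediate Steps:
(208226 + 340603)*(141502 + 334**2) = 548829*(141502 + 111556) = 548829*253058 = 138885569082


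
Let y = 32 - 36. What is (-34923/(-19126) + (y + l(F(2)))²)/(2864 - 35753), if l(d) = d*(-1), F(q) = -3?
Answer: -54049/629035014 ≈ -8.5924e-5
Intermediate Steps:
l(d) = -d
y = -4
(-34923/(-19126) + (y + l(F(2)))²)/(2864 - 35753) = (-34923/(-19126) + (-4 - 1*(-3))²)/(2864 - 35753) = (-34923*(-1/19126) + (-4 + 3)²)/(-32889) = (34923/19126 + (-1)²)*(-1/32889) = (34923/19126 + 1)*(-1/32889) = (54049/19126)*(-1/32889) = -54049/629035014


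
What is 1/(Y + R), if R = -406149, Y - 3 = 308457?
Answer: -1/97689 ≈ -1.0237e-5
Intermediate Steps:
Y = 308460 (Y = 3 + 308457 = 308460)
1/(Y + R) = 1/(308460 - 406149) = 1/(-97689) = -1/97689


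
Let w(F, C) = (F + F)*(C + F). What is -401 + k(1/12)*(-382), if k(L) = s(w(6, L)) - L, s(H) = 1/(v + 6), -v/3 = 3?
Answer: -1451/6 ≈ -241.83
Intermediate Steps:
v = -9 (v = -3*3 = -9)
w(F, C) = 2*F*(C + F) (w(F, C) = (2*F)*(C + F) = 2*F*(C + F))
s(H) = -1/3 (s(H) = 1/(-9 + 6) = 1/(-3) = -1/3)
k(L) = -1/3 - L
-401 + k(1/12)*(-382) = -401 + (-1/3 - 1/12)*(-382) = -401 - 5/12*(-382) = -401 + 955/6 = -1451/6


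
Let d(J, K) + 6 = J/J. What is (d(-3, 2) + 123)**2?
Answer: 13924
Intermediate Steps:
d(J, K) = -5 (d(J, K) = -6 + J/J = -6 + 1 = -5)
(d(-3, 2) + 123)**2 = (-5 + 123)**2 = 118**2 = 13924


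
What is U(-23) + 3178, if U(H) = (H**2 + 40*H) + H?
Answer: 2764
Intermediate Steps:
U(H) = H**2 + 41*H
U(-23) + 3178 = -23*(41 - 23) + 3178 = -23*18 + 3178 = -414 + 3178 = 2764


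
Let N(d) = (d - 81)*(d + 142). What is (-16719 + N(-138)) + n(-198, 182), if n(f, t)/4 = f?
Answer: -18387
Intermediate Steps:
n(f, t) = 4*f
N(d) = (-81 + d)*(142 + d)
(-16719 + N(-138)) + n(-198, 182) = (-16719 + (-11502 + (-138)**2 + 61*(-138))) + 4*(-198) = (-16719 + (-11502 + 19044 - 8418)) - 792 = (-16719 - 876) - 792 = -17595 - 792 = -18387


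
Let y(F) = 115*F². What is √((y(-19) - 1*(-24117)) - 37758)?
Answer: √27874 ≈ 166.96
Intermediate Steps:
√((y(-19) - 1*(-24117)) - 37758) = √((115*(-19)² - 1*(-24117)) - 37758) = √((115*361 + 24117) - 37758) = √((41515 + 24117) - 37758) = √(65632 - 37758) = √27874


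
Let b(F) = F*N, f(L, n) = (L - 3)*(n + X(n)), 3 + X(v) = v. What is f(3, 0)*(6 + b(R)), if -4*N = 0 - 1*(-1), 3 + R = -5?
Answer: 0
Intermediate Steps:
R = -8 (R = -3 - 5 = -8)
X(v) = -3 + v
N = -¼ (N = -(0 - 1*(-1))/4 = -(0 + 1)/4 = -¼*1 = -¼ ≈ -0.25000)
f(L, n) = (-3 + L)*(-3 + 2*n) (f(L, n) = (L - 3)*(n + (-3 + n)) = (-3 + L)*(-3 + 2*n))
b(F) = -F/4 (b(F) = F*(-¼) = -F/4)
f(3, 0)*(6 + b(R)) = (9 - 6*0 + 3*0 + 3*(-3 + 0))*(6 - ¼*(-8)) = (9 + 0 + 0 + 3*(-3))*(6 + 2) = (9 + 0 + 0 - 9)*8 = 0*8 = 0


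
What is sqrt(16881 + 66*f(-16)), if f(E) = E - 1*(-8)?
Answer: 3*sqrt(1817) ≈ 127.88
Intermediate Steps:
f(E) = 8 + E (f(E) = E + 8 = 8 + E)
sqrt(16881 + 66*f(-16)) = sqrt(16881 + 66*(8 - 16)) = sqrt(16881 + 66*(-8)) = sqrt(16881 - 528) = sqrt(16353) = 3*sqrt(1817)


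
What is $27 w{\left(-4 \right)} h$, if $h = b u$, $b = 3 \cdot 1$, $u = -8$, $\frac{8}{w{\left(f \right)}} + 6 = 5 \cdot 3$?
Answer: $-576$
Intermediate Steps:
$w{\left(f \right)} = \frac{8}{9}$ ($w{\left(f \right)} = \frac{8}{-6 + 5 \cdot 3} = \frac{8}{-6 + 15} = \frac{8}{9}$)
$b = 3$
$h = -24$ ($h = 3 \left(-8\right) = -24$)
$27 w{\left(-4 \right)} h = 27 \cdot \frac{8}{9} \left(-24\right) = 24 \left(-24\right) = -576$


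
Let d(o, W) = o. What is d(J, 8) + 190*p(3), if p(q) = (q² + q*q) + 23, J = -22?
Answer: 7768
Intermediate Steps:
p(q) = 23 + 2*q² (p(q) = (q² + q²) + 23 = 2*q² + 23 = 23 + 2*q²)
d(J, 8) + 190*p(3) = -22 + 190*(23 + 2*3²) = -22 + 190*(23 + 2*9) = -22 + 190*(23 + 18) = -22 + 190*41 = -22 + 7790 = 7768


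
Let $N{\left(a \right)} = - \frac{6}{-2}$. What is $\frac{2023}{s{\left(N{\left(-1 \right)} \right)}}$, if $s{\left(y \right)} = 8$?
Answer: $\frac{2023}{8} \approx 252.88$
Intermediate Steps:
$N{\left(a \right)} = 3$ ($N{\left(a \right)} = \left(-6\right) \left(- \frac{1}{2}\right) = 3$)
$\frac{2023}{s{\left(N{\left(-1 \right)} \right)}} = \frac{2023}{8}$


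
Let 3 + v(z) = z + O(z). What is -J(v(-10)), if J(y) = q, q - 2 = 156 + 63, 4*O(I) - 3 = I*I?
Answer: -221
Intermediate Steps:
O(I) = 3/4 + I**2/4 (O(I) = 3/4 + (I*I)/4 = 3/4 + I**2/4)
q = 221 (q = 2 + (156 + 63) = 2 + 219 = 221)
v(z) = -9/4 + z + z**2/4 (v(z) = -3 + (z + (3/4 + z**2/4)) = -3 + (3/4 + z + z**2/4) = -9/4 + z + z**2/4)
J(y) = 221
-J(v(-10)) = -1*221 = -221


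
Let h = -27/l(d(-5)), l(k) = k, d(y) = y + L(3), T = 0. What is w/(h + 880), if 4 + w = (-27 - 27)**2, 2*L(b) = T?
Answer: 14560/4427 ≈ 3.2889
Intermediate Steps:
L(b) = 0 (L(b) = (1/2)*0 = 0)
d(y) = y (d(y) = y + 0 = y)
w = 2912 (w = -4 + (-27 - 27)**2 = -4 + (-54)**2 = -4 + 2916 = 2912)
h = 27/5 (h = -27/(-5) = -27*(-1/5) = 27/5 ≈ 5.4000)
w/(h + 880) = 2912/(27/5 + 880) = 2912/(4427/5) = 2912*(5/4427) = 14560/4427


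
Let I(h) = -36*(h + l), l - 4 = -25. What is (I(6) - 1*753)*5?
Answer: -1065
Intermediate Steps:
l = -21 (l = 4 - 25 = -21)
I(h) = 756 - 36*h (I(h) = -36*(h - 21) = -36*(-21 + h) = 756 - 36*h)
(I(6) - 1*753)*5 = ((756 - 36*6) - 1*753)*5 = ((756 - 216) - 753)*5 = (540 - 753)*5 = -213*5 = -1065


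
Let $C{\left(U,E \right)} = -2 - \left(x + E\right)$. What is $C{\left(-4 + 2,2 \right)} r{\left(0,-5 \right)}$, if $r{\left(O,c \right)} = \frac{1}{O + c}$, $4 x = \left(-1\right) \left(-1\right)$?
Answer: $\frac{17}{20} \approx 0.85$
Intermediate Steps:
$x = \frac{1}{4}$ ($x = \frac{\left(-1\right) \left(-1\right)}{4} = \frac{1}{4} \cdot 1 = \frac{1}{4} \approx 0.25$)
$C{\left(U,E \right)} = - \frac{9}{4} - E$ ($C{\left(U,E \right)} = -2 - \left(\frac{1}{4} + E\right) = - \frac{9}{4} - E$)
$C{\left(-4 + 2,2 \right)} r{\left(0,-5 \right)} = \frac{- \frac{9}{4} - 2}{0 - 5} = \frac{- \frac{9}{4} - 2}{-5} = \left(- \frac{17}{4}\right) \left(- \frac{1}{5}\right) = \frac{17}{20}$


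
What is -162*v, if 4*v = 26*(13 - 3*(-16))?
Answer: -64233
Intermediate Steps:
v = 793/2 (v = (26*(13 - 3*(-16)))/4 = (26*(13 + 48))/4 = (26*61)/4 = (¼)*1586 = 793/2 ≈ 396.50)
-162*v = -162*793/2 = -64233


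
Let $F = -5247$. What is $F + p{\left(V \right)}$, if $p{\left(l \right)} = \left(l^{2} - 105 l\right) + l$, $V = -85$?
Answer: $10818$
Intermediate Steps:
$p{\left(l \right)} = l^{2} - 104 l$
$F + p{\left(V \right)} = -5247 - 85 \left(-104 - 85\right) = -5247 - -16065 = -5247 + 16065 = 10818$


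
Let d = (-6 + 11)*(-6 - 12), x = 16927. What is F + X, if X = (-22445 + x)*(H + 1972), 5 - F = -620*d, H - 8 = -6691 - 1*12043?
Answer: 92392777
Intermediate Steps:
d = -90 (d = 5*(-18) = -90)
H = -18726 (H = 8 + (-6691 - 1*12043) = 8 + (-6691 - 12043) = 8 - 18734 = -18726)
F = -55795 (F = 5 - (-620)*(-90) = 5 - 1*55800 = 5 - 55800 = -55795)
X = 92448572 (X = (-22445 + 16927)*(-18726 + 1972) = -5518*(-16754) = 92448572)
F + X = -55795 + 92448572 = 92392777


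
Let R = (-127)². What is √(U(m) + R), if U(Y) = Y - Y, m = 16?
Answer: 127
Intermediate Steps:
R = 16129
U(Y) = 0
√(U(m) + R) = √(0 + 16129) = √16129 = 127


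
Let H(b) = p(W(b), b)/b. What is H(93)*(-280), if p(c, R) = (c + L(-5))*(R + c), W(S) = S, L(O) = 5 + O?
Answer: -52080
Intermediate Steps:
p(c, R) = c*(R + c) (p(c, R) = (c + (5 - 5))*(R + c) = (c + 0)*(R + c) = c*(R + c))
H(b) = 2*b (H(b) = (b*(b + b))/b = (b*(2*b))/b = (2*b²)/b = 2*b)
H(93)*(-280) = (2*93)*(-280) = 186*(-280) = -52080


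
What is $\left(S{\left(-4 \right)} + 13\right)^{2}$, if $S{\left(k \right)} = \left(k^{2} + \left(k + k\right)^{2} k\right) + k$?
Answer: $53361$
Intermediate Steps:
$S{\left(k \right)} = k + k^{2} + 4 k^{3}$ ($S{\left(k \right)} = \left(k^{2} + \left(2 k\right)^{2} k\right) + k = \left(k^{2} + 4 k^{2} k\right) + k = \left(k^{2} + 4 k^{3}\right) + k = k + k^{2} + 4 k^{3}$)
$\left(S{\left(-4 \right)} + 13\right)^{2} = \left(- 4 \left(1 - 4 + 4 \left(-4\right)^{2}\right) + 13\right)^{2} = \left(- 4 \left(1 - 4 + 4 \cdot 16\right) + 13\right)^{2} = \left(- 4 \left(1 - 4 + 64\right) + 13\right)^{2} = \left(\left(-4\right) 61 + 13\right)^{2} = \left(-244 + 13\right)^{2} = \left(-231\right)^{2} = 53361$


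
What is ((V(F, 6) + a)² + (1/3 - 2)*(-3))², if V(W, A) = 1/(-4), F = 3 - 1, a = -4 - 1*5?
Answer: 2099601/256 ≈ 8201.6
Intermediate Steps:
a = -9 (a = -4 - 5 = -9)
F = 2
V(W, A) = -¼
((V(F, 6) + a)² + (1/3 - 2)*(-3))² = ((-¼ - 9)² + (1/3 - 2)*(-3))² = ((-37/4)² + (⅓ - 2)*(-3))² = (1369/16 - 5/3*(-3))² = (1369/16 + 5)² = (1449/16)² = 2099601/256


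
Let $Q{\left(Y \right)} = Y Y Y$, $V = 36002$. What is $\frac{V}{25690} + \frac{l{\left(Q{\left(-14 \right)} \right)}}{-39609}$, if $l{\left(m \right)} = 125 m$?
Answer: $\frac{5118836609}{508777605} \approx 10.061$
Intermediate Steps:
$Q{\left(Y \right)} = Y^{3}$ ($Q{\left(Y \right)} = Y^{2} Y = Y^{3}$)
$\frac{V}{25690} + \frac{l{\left(Q{\left(-14 \right)} \right)}}{-39609} = \frac{36002}{25690} + \frac{125 \left(-14\right)^{3}}{-39609} = 36002 \cdot \frac{1}{25690} + 125 \left(-2744\right) \left(- \frac{1}{39609}\right) = \frac{18001}{12845} - - \frac{343000}{39609} = \frac{18001}{12845} + \frac{343000}{39609} = \frac{5118836609}{508777605}$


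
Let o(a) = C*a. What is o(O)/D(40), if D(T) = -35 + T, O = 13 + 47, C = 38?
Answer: 456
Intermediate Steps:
O = 60
o(a) = 38*a
o(O)/D(40) = (38*60)/(-35 + 40) = 2280/5 = 2280*(⅕) = 456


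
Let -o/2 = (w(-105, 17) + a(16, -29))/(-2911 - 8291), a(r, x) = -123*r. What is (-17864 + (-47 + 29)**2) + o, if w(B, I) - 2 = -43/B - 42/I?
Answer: -175364661889/9997785 ≈ -17540.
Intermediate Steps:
w(B, I) = 2 - 43/B - 42/I (w(B, I) = 2 + (-43/B - 42/I) = 2 - 43/B - 42/I)
o = -3512989/9997785 (o = -2*((2 - 43/(-105) - 42/17) - 123*16)/(-2911 - 8291) = -2*((2 - 43*(-1/105) - 42*1/17) - 1968)/(-11202) = -2*((2 + 43/105 - 42/17) - 1968)*(-1)/11202 = -2*(-109/1785 - 1968)*(-1)/11202 = -(-7025978)*(-1)/(1785*11202) = -2*3512989/19995570 = -3512989/9997785 ≈ -0.35138)
(-17864 + (-47 + 29)**2) + o = (-17864 + (-47 + 29)**2) - 3512989/9997785 = (-17864 + (-18)**2) - 3512989/9997785 = (-17864 + 324) - 3512989/9997785 = -17540 - 3512989/9997785 = -175364661889/9997785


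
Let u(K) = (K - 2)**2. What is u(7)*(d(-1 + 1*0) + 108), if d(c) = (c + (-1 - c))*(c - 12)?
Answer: 3025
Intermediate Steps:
u(K) = (-2 + K)**2
d(c) = 12 - c (d(c) = -(-12 + c) = 12 - c)
u(7)*(d(-1 + 1*0) + 108) = (-2 + 7)**2*((12 - (-1 + 1*0)) + 108) = 5**2*((12 - (-1 + 0)) + 108) = 25*((12 - 1*(-1)) + 108) = 25*((12 + 1) + 108) = 25*(13 + 108) = 25*121 = 3025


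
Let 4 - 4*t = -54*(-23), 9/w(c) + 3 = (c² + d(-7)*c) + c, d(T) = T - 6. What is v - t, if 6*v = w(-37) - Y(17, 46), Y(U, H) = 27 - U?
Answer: 3343079/10860 ≈ 307.83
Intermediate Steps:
d(T) = -6 + T
w(c) = 9/(-3 + c² - 12*c) (w(c) = 9/(-3 + ((c² + (-6 - 7)*c) + c)) = 9/(-3 + ((c² - 13*c) + c)) = 9/(-3 + (c² - 12*c)) = 9/(-3 + c² - 12*c))
v = -18091/10860 (v = (9/(-3 + (-37)² - 12*(-37)) - (27 - 1*17))/6 = (9/(-3 + 1369 + 444) - (27 - 17))/6 = (9/1810 - 1*10)/6 = (9*(1/1810) - 10)/6 = (9/1810 - 10)/6 = (⅙)*(-18091/1810) = -18091/10860 ≈ -1.6658)
t = -619/2 (t = 1 - (-27)*(-23)/2 = 1 - ¼*1242 = 1 - 621/2 = -619/2 ≈ -309.50)
v - t = -18091/10860 - 1*(-619/2) = -18091/10860 + 619/2 = 3343079/10860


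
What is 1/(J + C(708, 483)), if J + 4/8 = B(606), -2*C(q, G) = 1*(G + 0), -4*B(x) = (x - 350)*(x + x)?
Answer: -1/77810 ≈ -1.2852e-5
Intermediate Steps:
B(x) = -x*(-350 + x)/2 (B(x) = -(x - 350)*(x + x)/4 = -(-350 + x)*2*x/4 = -x*(-350 + x)/2)
C(q, G) = -G/2 (C(q, G) = -(G + 0)/2 = -G/2)
J = -155137/2 (J = -1/2 + (1/2)*606*(350 - 1*606) = -1/2 + (1/2)*606*(350 - 606) = -1/2 + (1/2)*606*(-256) = -1/2 - 77568 = -155137/2 ≈ -77569.)
1/(J + C(708, 483)) = 1/(-155137/2 - 1/2*483) = 1/(-155137/2 - 483/2) = 1/(-77810) = -1/77810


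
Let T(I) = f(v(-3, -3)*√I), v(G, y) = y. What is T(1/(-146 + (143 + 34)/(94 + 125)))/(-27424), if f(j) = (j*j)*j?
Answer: -219*I*√773727/342308808736 ≈ -5.6276e-7*I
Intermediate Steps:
f(j) = j³ (f(j) = j²*j = j³)
T(I) = -27*I^(3/2) (T(I) = (-3*√I)³ = -27*I^(3/2))
T(1/(-146 + (143 + 34)/(94 + 125)))/(-27424) = -27*(-I/(146 - (143 + 34)/(94 + 125))^(3/2))/(-27424) = -27*(-I/(146 - 177/219)^(3/2))*(-1/27424) = -27*(-73*I*√773727/112338801)*(-1/27424) = -(-219)*I*√773727/12482089*(-1/27424) = (219*I*√773727/12482089)*(-1/27424) = -219*I*√773727/342308808736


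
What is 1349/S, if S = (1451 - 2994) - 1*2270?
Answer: -1349/3813 ≈ -0.35379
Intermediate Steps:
S = -3813 (S = -1543 - 2270 = -3813)
1349/S = 1349/(-3813) = 1349*(-1/3813) = -1349/3813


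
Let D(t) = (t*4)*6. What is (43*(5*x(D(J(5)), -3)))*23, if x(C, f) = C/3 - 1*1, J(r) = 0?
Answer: -4945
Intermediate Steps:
D(t) = 24*t (D(t) = (4*t)*6 = 24*t)
x(C, f) = -1 + C/3 (x(C, f) = C*(1/3) - 1 = C/3 - 1 = -1 + C/3)
(43*(5*x(D(J(5)), -3)))*23 = (43*(5*(-1 + (24*0)/3)))*23 = (43*(5*(-1 + (1/3)*0)))*23 = (43*(5*(-1 + 0)))*23 = (43*(5*(-1)))*23 = (43*(-5))*23 = -215*23 = -4945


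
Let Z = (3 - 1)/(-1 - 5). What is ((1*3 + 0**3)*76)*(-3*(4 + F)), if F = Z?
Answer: -2508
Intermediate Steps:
Z = -1/3 (Z = 2/(-6) = 2*(-1/6) = -1/3 ≈ -0.33333)
F = -1/3 ≈ -0.33333
((1*3 + 0**3)*76)*(-3*(4 + F)) = ((1*3 + 0**3)*76)*(-3*(4 - 1/3)) = ((3 + 0)*76)*(-3*11/3) = (3*76)*(-11) = 228*(-11) = -2508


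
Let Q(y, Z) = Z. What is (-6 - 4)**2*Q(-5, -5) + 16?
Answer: -484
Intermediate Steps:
(-6 - 4)**2*Q(-5, -5) + 16 = (-6 - 4)**2*(-5) + 16 = (-10)**2*(-5) + 16 = 100*(-5) + 16 = -500 + 16 = -484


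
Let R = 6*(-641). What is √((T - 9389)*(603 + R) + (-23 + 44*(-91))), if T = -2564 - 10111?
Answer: 5*√2861981 ≈ 8458.7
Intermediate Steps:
R = -3846
T = -12675
√((T - 9389)*(603 + R) + (-23 + 44*(-91))) = √((-12675 - 9389)*(603 - 3846) + (-23 + 44*(-91))) = √(-22064*(-3243) + (-23 - 4004)) = √(71553552 - 4027) = √71549525 = 5*√2861981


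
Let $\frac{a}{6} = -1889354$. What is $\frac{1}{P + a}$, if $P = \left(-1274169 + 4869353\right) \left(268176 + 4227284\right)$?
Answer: $\frac{1}{16161994528516} \approx 6.1874 \cdot 10^{-14}$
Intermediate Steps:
$a = -11336124$ ($a = 6 \left(-1889354\right) = -11336124$)
$P = 16162005864640$ ($P = 3595184 \cdot 4495460 = 16162005864640$)
$\frac{1}{P + a} = \frac{1}{16162005864640 - 11336124} = \frac{1}{16161994528516}$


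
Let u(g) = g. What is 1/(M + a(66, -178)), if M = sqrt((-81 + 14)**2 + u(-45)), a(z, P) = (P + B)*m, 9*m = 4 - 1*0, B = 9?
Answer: -1521/24253 - 81*sqrt(1111)/48506 ≈ -0.11837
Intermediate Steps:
m = 4/9 (m = (4 - 1*0)/9 = (4 + 0)/9 = (1/9)*4 = 4/9 ≈ 0.44444)
a(z, P) = 4 + 4*P/9 (a(z, P) = (P + 9)*(4/9) = (9 + P)*(4/9) = 4 + 4*P/9)
M = 2*sqrt(1111) (M = sqrt((-81 + 14)**2 - 45) = sqrt((-67)**2 - 45) = sqrt(4489 - 45) = sqrt(4444) = 2*sqrt(1111) ≈ 66.663)
1/(M + a(66, -178)) = 1/(2*sqrt(1111) + (4 + (4/9)*(-178))) = 1/(2*sqrt(1111) + (4 - 712/9)) = 1/(2*sqrt(1111) - 676/9) = 1/(-676/9 + 2*sqrt(1111))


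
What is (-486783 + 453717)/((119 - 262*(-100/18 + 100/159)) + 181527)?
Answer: -7886241/43630421 ≈ -0.18075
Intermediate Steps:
(-486783 + 453717)/((119 - 262*(-100/18 + 100/159)) + 181527) = -33066/((119 - 262*(-100*1/18 + 100*(1/159))) + 181527) = -33066/((119 - 262*(-50/9 + 100/159)) + 181527) = -33066/((119 - 262*(-2350/477)) + 181527) = -33066/((119 + 615700/477) + 181527) = -33066/(672463/477 + 181527) = -33066/87260842/477 = -33066*477/87260842 = -7886241/43630421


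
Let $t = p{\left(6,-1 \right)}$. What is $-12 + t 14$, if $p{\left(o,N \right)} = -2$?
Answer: $-40$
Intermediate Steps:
$t = -2$
$-12 + t 14 = -12 - 28 = -40$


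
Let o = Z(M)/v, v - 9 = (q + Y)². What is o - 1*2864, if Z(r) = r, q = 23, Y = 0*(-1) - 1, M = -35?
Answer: -1411987/493 ≈ -2864.1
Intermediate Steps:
Y = -1 (Y = 0 - 1 = -1)
v = 493 (v = 9 + (23 - 1)² = 9 + 22² = 9 + 484 = 493)
o = -35/493 ≈ -0.070994
o - 1*2864 = -35/493 - 1*2864 = -35/493 - 2864 = -1411987/493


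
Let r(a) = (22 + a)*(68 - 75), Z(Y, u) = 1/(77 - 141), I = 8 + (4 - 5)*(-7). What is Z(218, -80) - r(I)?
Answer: 16575/64 ≈ 258.98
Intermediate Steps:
I = 15 (I = 8 - 1*(-7) = 8 + 7 = 15)
Z(Y, u) = -1/64 (Z(Y, u) = 1/(-64) = -1/64)
r(a) = -154 - 7*a (r(a) = (22 + a)*(-7) = -154 - 7*a)
Z(218, -80) - r(I) = -1/64 - (-154 - 7*15) = -1/64 - (-154 - 105) = -1/64 - 1*(-259) = -1/64 + 259 = 16575/64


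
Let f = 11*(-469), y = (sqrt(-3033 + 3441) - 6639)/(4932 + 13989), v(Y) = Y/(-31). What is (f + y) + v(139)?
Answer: -1009617479/195517 + 2*sqrt(102)/18921 ≈ -5163.8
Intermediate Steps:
v(Y) = -Y/31 (v(Y) = Y*(-1/31) = -Y/31)
y = -2213/6307 + 2*sqrt(102)/18921 (y = (sqrt(408) - 6639)/18921 = (2*sqrt(102) - 6639)*(1/18921) = (-6639 + 2*sqrt(102))*(1/18921) = -2213/6307 + 2*sqrt(102)/18921 ≈ -0.34981)
f = -5159
(f + y) + v(139) = (-5159 + (-2213/6307 + 2*sqrt(102)/18921)) - 1/31*139 = (-32540026/6307 + 2*sqrt(102)/18921) - 139/31 = -1009617479/195517 + 2*sqrt(102)/18921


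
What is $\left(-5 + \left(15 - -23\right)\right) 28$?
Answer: $924$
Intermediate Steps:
$\left(-5 + \left(15 - -23\right)\right) 28 = \left(-5 + \left(15 + 23\right)\right) 28 = \left(-5 + 38\right) 28 = 33 \cdot 28 = 924$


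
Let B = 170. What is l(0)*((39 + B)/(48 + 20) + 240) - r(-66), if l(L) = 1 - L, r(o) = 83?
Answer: 10885/68 ≈ 160.07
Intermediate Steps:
l(0)*((39 + B)/(48 + 20) + 240) - r(-66) = (1 - 1*0)*((39 + 170)/(48 + 20) + 240) - 1*83 = (1 + 0)*(209/68 + 240) - 83 = 1*(209*(1/68) + 240) - 83 = 1*(209/68 + 240) - 83 = 1*(16529/68) - 83 = 16529/68 - 83 = 10885/68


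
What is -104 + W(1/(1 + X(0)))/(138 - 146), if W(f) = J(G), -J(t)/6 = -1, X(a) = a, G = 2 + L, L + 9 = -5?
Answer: -419/4 ≈ -104.75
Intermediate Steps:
L = -14 (L = -9 - 5 = -14)
G = -12 (G = 2 - 14 = -12)
J(t) = 6 (J(t) = -6*(-1) = 6)
W(f) = 6
-104 + W(1/(1 + X(0)))/(138 - 146) = -104 + 6/(138 - 146) = -104 + 6/(-8) = -104 + 6*(-1/8) = -104 - 3/4 = -419/4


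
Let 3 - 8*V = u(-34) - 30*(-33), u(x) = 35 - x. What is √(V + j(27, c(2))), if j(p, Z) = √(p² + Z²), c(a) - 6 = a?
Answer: √(-132 + √793) ≈ 10.19*I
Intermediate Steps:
c(a) = 6 + a
j(p, Z) = √(Z² + p²)
V = -132 (V = 3/8 - ((35 - 1*(-34)) - 30*(-33))/8 = 3/8 - ((35 + 34) - 1*(-990))/8 = 3/8 - (69 + 990)/8 = 3/8 - ⅛*1059 = 3/8 - 1059/8 = -132)
√(V + j(27, c(2))) = √(-132 + √((6 + 2)² + 27²)) = √(-132 + √(8² + 729)) = √(-132 + √(64 + 729)) = √(-132 + √793)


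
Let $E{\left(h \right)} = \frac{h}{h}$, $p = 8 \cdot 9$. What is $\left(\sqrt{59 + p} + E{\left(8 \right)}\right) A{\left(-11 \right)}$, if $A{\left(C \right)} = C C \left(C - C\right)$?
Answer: $0$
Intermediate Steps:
$A{\left(C \right)} = 0$ ($A{\left(C \right)} = C^{2} \cdot 0 = 0$)
$p = 72$
$E{\left(h \right)} = 1$
$\left(\sqrt{59 + p} + E{\left(8 \right)}\right) A{\left(-11 \right)} = \left(\sqrt{59 + 72} + 1\right) 0 = \left(\sqrt{131} + 1\right) 0 = \left(1 + \sqrt{131}\right) 0 = 0$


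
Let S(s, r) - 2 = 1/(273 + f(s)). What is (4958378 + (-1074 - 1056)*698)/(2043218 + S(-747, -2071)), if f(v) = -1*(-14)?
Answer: 996360106/586404141 ≈ 1.6991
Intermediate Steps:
f(v) = 14
S(s, r) = 575/287 (S(s, r) = 2 + 1/(273 + 14) = 2 + 1/287 = 575/287)
(4958378 + (-1074 - 1056)*698)/(2043218 + S(-747, -2071)) = (4958378 + (-1074 - 1056)*698)/(2043218 + 575/287) = (4958378 - 2130*698)/(586404141/287) = (4958378 - 1486740)*(287/586404141) = 3471638*(287/586404141) = 996360106/586404141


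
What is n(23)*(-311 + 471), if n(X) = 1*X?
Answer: 3680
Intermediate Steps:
n(X) = X
n(23)*(-311 + 471) = 23*(-311 + 471) = 23*160 = 3680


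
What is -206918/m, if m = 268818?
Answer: -103459/134409 ≈ -0.76973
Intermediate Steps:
-206918/m = -206918/268818 = -206918*1/268818 = -103459/134409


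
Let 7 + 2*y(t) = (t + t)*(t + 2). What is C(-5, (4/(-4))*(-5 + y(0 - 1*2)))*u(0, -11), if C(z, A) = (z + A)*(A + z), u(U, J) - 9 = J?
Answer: -49/2 ≈ -24.500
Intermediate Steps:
y(t) = -7/2 + t*(2 + t) (y(t) = -7/2 + ((t + t)*(t + 2))/2 = -7/2 + ((2*t)*(2 + t))/2 = -7/2 + (2*t*(2 + t))/2 = -7/2 + t*(2 + t))
u(U, J) = 9 + J
C(z, A) = (A + z)² (C(z, A) = (A + z)*(A + z) = (A + z)²)
C(-5, (4/(-4))*(-5 + y(0 - 1*2)))*u(0, -11) = ((4/(-4))*(-5 + (-7/2 + (0 - 1*2)² + 2*(0 - 1*2))) - 5)²*(9 - 11) = ((4*(-¼))*(-5 + (-7/2 + (0 - 2)² + 2*(0 - 2))) - 5)²*(-2) = (-(-5 + (-7/2 + (-2)² + 2*(-2))) - 5)²*(-2) = (-(-5 + (-7/2 + 4 - 4)) - 5)²*(-2) = (-(-5 - 7/2) - 5)²*(-2) = (-1*(-17/2) - 5)²*(-2) = (17/2 - 5)²*(-2) = (7/2)²*(-2) = (49/4)*(-2) = -49/2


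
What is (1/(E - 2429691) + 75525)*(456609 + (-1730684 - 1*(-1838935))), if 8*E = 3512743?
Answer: 135873614601381724/3184957 ≈ 4.2661e+10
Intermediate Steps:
E = 3512743/8 (E = (1/8)*3512743 = 3512743/8 ≈ 4.3909e+5)
(1/(E - 2429691) + 75525)*(456609 + (-1730684 - 1*(-1838935))) = (1/(3512743/8 - 2429691) + 75525)*(456609 + (-1730684 - 1*(-1838935))) = (1/(-15924785/8) + 75525)*(456609 + (-1730684 + 1838935)) = (-8/15924785 + 75525)*(456609 + 108251) = (1202719387117/15924785)*564860 = 135873614601381724/3184957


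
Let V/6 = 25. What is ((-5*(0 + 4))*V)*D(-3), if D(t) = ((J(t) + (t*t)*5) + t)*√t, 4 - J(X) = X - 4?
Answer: -159000*I*√3 ≈ -2.754e+5*I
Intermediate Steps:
V = 150 (V = 6*25 = 150)
J(X) = 8 - X (J(X) = 4 - (X - 4) = 4 - (-4 + X) = 4 + (4 - X) = 8 - X)
D(t) = √t*(8 + 5*t²) (D(t) = (((8 - t) + (t*t)*5) + t)*√t = (((8 - t) + t²*5) + t)*√t = (((8 - t) + 5*t²) + t)*√t = ((8 - t + 5*t²) + t)*√t = (8 + 5*t²)*√t = √t*(8 + 5*t²))
((-5*(0 + 4))*V)*D(-3) = (-5*(0 + 4)*150)*(√(-3)*(8 + 5*(-3)²)) = (-5*4*150)*((I*√3)*(8 + 5*9)) = (-20*150)*((I*√3)*(8 + 45)) = -3000*I*√3*53 = -159000*I*√3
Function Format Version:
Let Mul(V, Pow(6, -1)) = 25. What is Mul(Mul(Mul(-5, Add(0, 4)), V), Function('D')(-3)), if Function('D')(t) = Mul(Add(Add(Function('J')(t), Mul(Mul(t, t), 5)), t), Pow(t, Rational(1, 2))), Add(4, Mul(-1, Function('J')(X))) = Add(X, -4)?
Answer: Mul(-159000, I, Pow(3, Rational(1, 2))) ≈ Mul(-2.7540e+5, I)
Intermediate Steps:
V = 150 (V = Mul(6, 25) = 150)
Function('J')(X) = Add(8, Mul(-1, X)) (Function('J')(X) = Add(4, Mul(-1, Add(X, -4))) = Add(4, Mul(-1, Add(-4, X))) = Add(4, Add(4, Mul(-1, X))) = Add(8, Mul(-1, X)))
Function('D')(t) = Mul(Pow(t, Rational(1, 2)), Add(8, Mul(5, Pow(t, 2)))) (Function('D')(t) = Mul(Add(Add(Add(8, Mul(-1, t)), Mul(Mul(t, t), 5)), t), Pow(t, Rational(1, 2))) = Mul(Add(Add(Add(8, Mul(-1, t)), Mul(Pow(t, 2), 5)), t), Pow(t, Rational(1, 2))) = Mul(Add(Add(Add(8, Mul(-1, t)), Mul(5, Pow(t, 2))), t), Pow(t, Rational(1, 2))) = Mul(Add(Add(8, Mul(-1, t), Mul(5, Pow(t, 2))), t), Pow(t, Rational(1, 2))) = Mul(Add(8, Mul(5, Pow(t, 2))), Pow(t, Rational(1, 2))) = Mul(Pow(t, Rational(1, 2)), Add(8, Mul(5, Pow(t, 2)))))
Mul(Mul(Mul(-5, Add(0, 4)), V), Function('D')(-3)) = Mul(Mul(Mul(-5, Add(0, 4)), 150), Mul(Pow(-3, Rational(1, 2)), Add(8, Mul(5, Pow(-3, 2))))) = Mul(Mul(Mul(-5, 4), 150), Mul(Mul(I, Pow(3, Rational(1, 2))), Add(8, Mul(5, 9)))) = Mul(Mul(-20, 150), Mul(Mul(I, Pow(3, Rational(1, 2))), Add(8, 45))) = Mul(-3000, Mul(Mul(I, Pow(3, Rational(1, 2))), 53)) = Mul(-3000, Mul(53, I, Pow(3, Rational(1, 2)))) = Mul(-159000, I, Pow(3, Rational(1, 2)))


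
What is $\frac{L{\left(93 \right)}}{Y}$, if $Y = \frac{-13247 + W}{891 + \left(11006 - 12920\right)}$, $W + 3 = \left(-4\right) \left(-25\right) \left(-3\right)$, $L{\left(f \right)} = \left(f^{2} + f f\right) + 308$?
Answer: $\frac{9005469}{6775} \approx 1329.2$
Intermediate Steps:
$L{\left(f \right)} = 308 + 2 f^{2}$ ($L{\left(f \right)} = \left(f^{2} + f^{2}\right) + 308 = 2 f^{2} + 308 = 308 + 2 f^{2}$)
$W = -303$ ($W = -3 + \left(-4\right) \left(-25\right) \left(-3\right) = -3 + 100 \left(-3\right) = -3 - 300 = -303$)
$Y = \frac{13550}{1023}$ ($Y = \frac{-13247 - 303}{891 + \left(11006 - 12920\right)} = - \frac{13550}{891 + \left(11006 - 12920\right)} = - \frac{13550}{891 - 1914} = - \frac{13550}{-1023} = \left(-13550\right) \left(- \frac{1}{1023}\right) = \frac{13550}{1023} \approx 13.245$)
$\frac{L{\left(93 \right)}}{Y} = \frac{308 + 2 \cdot 93^{2}}{\frac{13550}{1023}} = \left(308 + 2 \cdot 8649\right) \frac{1023}{13550} = \left(308 + 17298\right) \frac{1023}{13550} = 17606 \cdot \frac{1023}{13550} = \frac{9005469}{6775}$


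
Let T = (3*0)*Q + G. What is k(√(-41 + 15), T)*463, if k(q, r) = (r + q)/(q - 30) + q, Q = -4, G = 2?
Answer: -17 + 447*I*√26 ≈ -17.0 + 2279.3*I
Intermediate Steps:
T = 2 (T = (3*0)*(-4) + 2 = 0*(-4) + 2 = 0 + 2 = 2)
k(q, r) = q + (q + r)/(-30 + q) (k(q, r) = (q + r)/(-30 + q) + q = q + (q + r)/(-30 + q))
k(√(-41 + 15), T)*463 = ((2 + (√(-41 + 15))² - 29*√(-41 + 15))/(-30 + √(-41 + 15)))*463 = ((2 + (√(-26))² - 29*I*√26)/(-30 + √(-26)))*463 = ((2 + (I*√26)² - 29*I*√26)/(-30 + I*√26))*463 = ((2 - 26 - 29*I*√26)/(-30 + I*√26))*463 = ((-24 - 29*I*√26)/(-30 + I*√26))*463 = 463*(-24 - 29*I*√26)/(-30 + I*√26)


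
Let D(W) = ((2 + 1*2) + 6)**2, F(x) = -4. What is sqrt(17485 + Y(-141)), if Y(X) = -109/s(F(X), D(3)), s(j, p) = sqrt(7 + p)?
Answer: sqrt(200185765 - 11663*sqrt(107))/107 ≈ 132.19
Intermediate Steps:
D(W) = 100 (D(W) = ((2 + 2) + 6)**2 = (4 + 6)**2 = 10**2 = 100)
Y(X) = -109*sqrt(107)/107 (Y(X) = -109/sqrt(7 + 100) = -109*sqrt(107)/107)
sqrt(17485 + Y(-141)) = sqrt(17485 - 109*sqrt(107)/107)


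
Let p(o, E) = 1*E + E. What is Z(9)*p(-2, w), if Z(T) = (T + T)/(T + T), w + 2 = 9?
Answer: 14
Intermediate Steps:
w = 7 (w = -2 + 9 = 7)
Z(T) = 1 (Z(T) = (2*T)/((2*T)) = (2*T)*(1/(2*T)) = 1)
p(o, E) = 2*E (p(o, E) = E + E = 2*E)
Z(9)*p(-2, w) = 1*(2*7) = 1*14 = 14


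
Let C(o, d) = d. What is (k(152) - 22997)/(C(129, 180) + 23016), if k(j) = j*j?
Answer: 107/23196 ≈ 0.0046129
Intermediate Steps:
k(j) = j²
(k(152) - 22997)/(C(129, 180) + 23016) = (152² - 22997)/(180 + 23016) = (23104 - 22997)/23196 = 107*(1/23196) = 107/23196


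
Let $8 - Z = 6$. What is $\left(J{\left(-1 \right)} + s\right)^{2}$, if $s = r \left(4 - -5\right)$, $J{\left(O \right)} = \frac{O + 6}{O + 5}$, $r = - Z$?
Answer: $\frac{4489}{16} \approx 280.56$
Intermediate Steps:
$Z = 2$ ($Z = 8 - 6 = 2$)
$r = -2$ ($r = \left(-1\right) 2 = -2$)
$J{\left(O \right)} = \frac{6 + O}{5 + O}$
$s = -18$ ($s = - 2 \left(4 - -5\right) = - 2 \left(4 + 5\right) = \left(-2\right) 9 = -18$)
$\left(J{\left(-1 \right)} + s\right)^{2} = \left(\frac{6 - 1}{5 - 1} - 18\right)^{2} = \left(\frac{1}{4} \cdot 5 - 18\right)^{2} = \left(\frac{5}{4} - 18\right)^{2} = \left(- \frac{67}{4}\right)^{2} = \frac{4489}{16}$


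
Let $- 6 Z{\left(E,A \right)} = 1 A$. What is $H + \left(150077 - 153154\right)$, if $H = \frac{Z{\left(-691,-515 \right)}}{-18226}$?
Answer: $- \frac{336488927}{109356} \approx -3077.0$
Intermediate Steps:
$Z{\left(E,A \right)} = - \frac{A}{6}$ ($Z{\left(E,A \right)} = - \frac{1 A}{6} = - \frac{A}{6}$)
$H = - \frac{515}{109356}$ ($H = \frac{\left(- \frac{1}{6}\right) \left(-515\right)}{-18226} = \frac{515}{6} \left(- \frac{1}{18226}\right) = - \frac{515}{109356} \approx -0.0047094$)
$H + \left(150077 - 153154\right) = - \frac{515}{109356} + \left(150077 - 153154\right) = - \frac{515}{109356} - 3077 = - \frac{336488927}{109356}$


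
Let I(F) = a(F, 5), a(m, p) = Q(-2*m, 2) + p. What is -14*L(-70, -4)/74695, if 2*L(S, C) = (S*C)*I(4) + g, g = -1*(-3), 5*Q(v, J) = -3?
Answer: -1729/14939 ≈ -0.11574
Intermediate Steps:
Q(v, J) = -⅗ (Q(v, J) = (⅕)*(-3) = -⅗)
a(m, p) = -⅗ + p
g = 3
I(F) = 22/5 (I(F) = -⅗ + 5 = 22/5)
L(S, C) = 3/2 + 11*C*S/5 (L(S, C) = ((S*C)*(22/5) + 3)/2 = ((C*S)*(22/5) + 3)/2 = (22*C*S/5 + 3)/2 = (3 + 22*C*S/5)/2 = 3/2 + 11*C*S/5)
-14*L(-70, -4)/74695 = -14*(3/2 + (11/5)*(-4)*(-70))/74695 = -14*(3/2 + 616)*(1/74695) = -14*1235/2*(1/74695) = -8645*1/74695 = -1729/14939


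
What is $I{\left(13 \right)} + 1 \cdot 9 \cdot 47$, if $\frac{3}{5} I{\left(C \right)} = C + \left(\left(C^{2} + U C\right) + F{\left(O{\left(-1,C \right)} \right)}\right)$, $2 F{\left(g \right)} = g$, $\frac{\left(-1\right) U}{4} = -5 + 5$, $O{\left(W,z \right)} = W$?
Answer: $\frac{1451}{2} \approx 725.5$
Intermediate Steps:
$U = 0$ ($U = - 4 \left(-5 + 5\right) = \left(-4\right) 0 = 0$)
$F{\left(g \right)} = \frac{g}{2}$
$I{\left(C \right)} = - \frac{5}{6} + \frac{5 C}{3} + \frac{5 C^{2}}{3}$ ($I{\left(C \right)} = \frac{5 \left(C + \left(\left(C^{2} + 0 C\right) + \frac{1}{2} \left(-1\right)\right)\right)}{3} = \frac{5 \left(C + \left(\left(C^{2} + 0\right) - \frac{1}{2}\right)\right)}{3} = \frac{5 \left(C + \left(C^{2} - \frac{1}{2}\right)\right)}{3} = \frac{5 \left(C + \left(- \frac{1}{2} + C^{2}\right)\right)}{3} = \frac{5 \left(- \frac{1}{2} + C + C^{2}\right)}{3} = - \frac{5}{6} + \frac{5 C}{3} + \frac{5 C^{2}}{3}$)
$I{\left(13 \right)} + 1 \cdot 9 \cdot 47 = \left(- \frac{5}{6} + \frac{5}{3} \cdot 13 + \frac{5 \cdot 13^{2}}{3}\right) + 1 \cdot 9 \cdot 47 = \left(- \frac{5}{6} + \frac{65}{3} + \frac{5}{3} \cdot 169\right) + 9 \cdot 47 = \left(- \frac{5}{6} + \frac{65}{3} + \frac{845}{3}\right) + 423 = \frac{605}{2} + 423 = \frac{1451}{2}$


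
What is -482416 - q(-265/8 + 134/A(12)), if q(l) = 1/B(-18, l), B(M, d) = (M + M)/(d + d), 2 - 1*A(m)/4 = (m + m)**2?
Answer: -19937364637/41328 ≈ -4.8242e+5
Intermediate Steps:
A(m) = 8 - 16*m**2 (A(m) = 8 - 4*(m + m)**2 = 8 - 4*4*m**2 = 8 - 16*m**2)
B(M, d) = M/d (B(M, d) = (2*M)/((2*d)) = (2*M)*(1/(2*d)) = M/d)
q(l) = -l/18 (q(l) = 1/(-18/l) = -l/18)
-482416 - q(-265/8 + 134/A(12)) = -482416 - (-1)*(-265/8 + 134/(8 - 16*12**2))/18 = -482416 - (-1)*(-265*1/8 + 134/(8 - 16*144))/18 = -482416 - (-1)*(-265/8 + 134/(8 - 2304))/18 = -482416 - (-1)*(-265/8 + 134/(-2296))/18 = -482416 - (-1)*(-265/8 + 134*(-1/2296))/18 = -482416 - (-1)*(-265/8 - 67/1148)/18 = -482416 - (-1)*(-76189)/(18*2296) = -482416 - 1*76189/41328 = -482416 - 76189/41328 = -19937364637/41328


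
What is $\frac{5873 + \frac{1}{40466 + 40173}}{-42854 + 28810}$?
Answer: $- \frac{118398212}{283123529} \approx -0.41819$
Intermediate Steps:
$\frac{5873 + \frac{1}{40466 + 40173}}{-42854 + 28810} = \frac{5873 + \frac{1}{80639}}{-14044} = \left(5873 + \frac{1}{80639}\right) \left(- \frac{1}{14044}\right) = \frac{473592848}{80639} \left(- \frac{1}{14044}\right) = - \frac{118398212}{283123529}$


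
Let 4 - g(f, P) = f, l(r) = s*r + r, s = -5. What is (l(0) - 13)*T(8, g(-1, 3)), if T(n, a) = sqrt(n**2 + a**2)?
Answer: -13*sqrt(89) ≈ -122.64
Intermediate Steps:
l(r) = -4*r (l(r) = -5*r + r = -4*r)
g(f, P) = 4 - f
T(n, a) = sqrt(a**2 + n**2)
(l(0) - 13)*T(8, g(-1, 3)) = (-4*0 - 13)*sqrt((4 - 1*(-1))**2 + 8**2) = (0 - 13)*sqrt((4 + 1)**2 + 64) = -13*sqrt(5**2 + 64) = -13*sqrt(25 + 64) = -13*sqrt(89)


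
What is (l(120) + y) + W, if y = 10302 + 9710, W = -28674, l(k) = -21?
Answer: -8683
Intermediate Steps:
y = 20012
(l(120) + y) + W = (-21 + 20012) - 28674 = 19991 - 28674 = -8683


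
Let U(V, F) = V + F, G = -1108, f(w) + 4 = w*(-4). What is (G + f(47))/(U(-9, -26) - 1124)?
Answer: 1300/1159 ≈ 1.1217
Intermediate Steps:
f(w) = -4 - 4*w (f(w) = -4 + w*(-4) = -4 - 4*w)
U(V, F) = F + V
(G + f(47))/(U(-9, -26) - 1124) = (-1108 + (-4 - 4*47))/((-26 - 9) - 1124) = (-1108 + (-4 - 188))/(-35 - 1124) = (-1108 - 192)/(-1159) = -1300*(-1/1159) = 1300/1159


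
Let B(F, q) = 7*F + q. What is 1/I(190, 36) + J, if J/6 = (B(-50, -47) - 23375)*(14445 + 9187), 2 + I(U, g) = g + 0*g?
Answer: -114603100415/34 ≈ -3.3707e+9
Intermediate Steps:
B(F, q) = q + 7*F
I(U, g) = -2 + g (I(U, g) = -2 + (g + 0*g) = -2 + (g + 0) = -2 + g)
J = -3370679424 (J = 6*(((-47 + 7*(-50)) - 23375)*(14445 + 9187)) = 6*(((-47 - 350) - 23375)*23632) = 6*((-397 - 23375)*23632) = 6*(-23772*23632) = 6*(-561779904) = -3370679424)
1/I(190, 36) + J = 1/(-2 + 36) - 3370679424 = 1/34 - 3370679424 = -114603100415/34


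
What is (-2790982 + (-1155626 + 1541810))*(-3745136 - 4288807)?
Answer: 19320010058514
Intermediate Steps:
(-2790982 + (-1155626 + 1541810))*(-3745136 - 4288807) = (-2790982 + 386184)*(-8033943) = -2404798*(-8033943) = 19320010058514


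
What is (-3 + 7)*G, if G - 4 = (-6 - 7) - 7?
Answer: -64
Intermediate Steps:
G = -16 (G = 4 + ((-6 - 7) - 7) = 4 + (-13 - 7) = 4 - 20 = -16)
(-3 + 7)*G = (-3 + 7)*(-16) = 4*(-16) = -64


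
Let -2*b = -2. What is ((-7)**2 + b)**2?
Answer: 2500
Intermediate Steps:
b = 1 (b = -1/2*(-2) = 1)
((-7)**2 + b)**2 = ((-7)**2 + 1)**2 = (49 + 1)**2 = 50**2 = 2500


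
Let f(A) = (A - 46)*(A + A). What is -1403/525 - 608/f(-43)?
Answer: -5528881/2009175 ≈ -2.7518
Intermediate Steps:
f(A) = 2*A*(-46 + A) (f(A) = (-46 + A)*(2*A) = 2*A*(-46 + A))
-1403/525 - 608/f(-43) = -1403/525 - 608*(-1/(86*(-46 - 43))) = -1403*1/525 - 608/(2*(-43)*(-89)) = -1403/525 - 608/7654 = -1403/525 - 608*1/7654 = -1403/525 - 304/3827 = -5528881/2009175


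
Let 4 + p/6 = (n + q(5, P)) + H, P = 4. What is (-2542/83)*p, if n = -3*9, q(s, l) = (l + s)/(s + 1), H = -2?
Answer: 480438/83 ≈ 5788.4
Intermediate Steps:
q(s, l) = (l + s)/(1 + s)
n = -27
p = -189 (p = -24 + 6*((-27 + (4 + 5)/(1 + 5)) - 2) = -24 + 6*((-27 + 9/6) - 2) = -24 + 6*((-27 + (⅙)*9) - 2) = -24 + 6*((-27 + 3/2) - 2) = -24 + 6*(-51/2 - 2) = -24 + 6*(-55/2) = -24 - 165 = -189)
(-2542/83)*p = -2542/83*(-189) = 480438/83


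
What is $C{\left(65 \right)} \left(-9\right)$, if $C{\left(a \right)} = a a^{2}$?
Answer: $-2471625$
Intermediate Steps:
$C{\left(a \right)} = a^{3}$
$C{\left(65 \right)} \left(-9\right) = 65^{3} \left(-9\right) = 274625 \left(-9\right) = -2471625$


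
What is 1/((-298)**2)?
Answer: 1/88804 ≈ 1.1261e-5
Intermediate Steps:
1/((-298)**2) = 1/88804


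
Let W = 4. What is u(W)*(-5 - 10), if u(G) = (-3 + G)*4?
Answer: -60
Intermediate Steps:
u(G) = -12 + 4*G
u(W)*(-5 - 10) = (-12 + 4*4)*(-5 - 10) = (-12 + 16)*(-15) = 4*(-15) = -60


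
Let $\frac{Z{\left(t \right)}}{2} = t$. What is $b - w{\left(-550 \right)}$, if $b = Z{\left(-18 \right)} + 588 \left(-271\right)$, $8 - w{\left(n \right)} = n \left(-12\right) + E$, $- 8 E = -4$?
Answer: $- \frac{305583}{2} \approx -1.5279 \cdot 10^{5}$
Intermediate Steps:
$E = \frac{1}{2}$ ($E = \left(- \frac{1}{8}\right) \left(-4\right) = \frac{1}{2} \approx 0.5$)
$w{\left(n \right)} = \frac{15}{2} + 12 n$ ($w{\left(n \right)} = 8 - \left(n \left(-12\right) + \frac{1}{2}\right) = 8 - \left(- 12 n + \frac{1}{2}\right) = 8 - \left(\frac{1}{2} - 12 n\right) = 8 + \left(- \frac{1}{2} + 12 n\right) = \frac{15}{2} + 12 n$)
$Z{\left(t \right)} = 2 t$
$b = -159384$ ($b = 2 \left(-18\right) + 588 \left(-271\right) = -36 - 159348 = -159384$)
$b - w{\left(-550 \right)} = -159384 - \left(\frac{15}{2} + 12 \left(-550\right)\right) = -159384 - \left(\frac{15}{2} - 6600\right) = -159384 - - \frac{13185}{2} = -159384 + \frac{13185}{2} = - \frac{305583}{2}$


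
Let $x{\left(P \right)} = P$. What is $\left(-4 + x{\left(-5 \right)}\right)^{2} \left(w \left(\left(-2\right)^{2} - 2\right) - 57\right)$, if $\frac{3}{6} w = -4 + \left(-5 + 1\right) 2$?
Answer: $-8505$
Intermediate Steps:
$w = -24$ ($w = 2 \left(-4 + \left(-5 + 1\right) 2\right) = 2 \left(-4 - 8\right) = 2 \left(-12\right) = -24$)
$\left(-4 + x{\left(-5 \right)}\right)^{2} \left(w \left(\left(-2\right)^{2} - 2\right) - 57\right) = \left(-4 - 5\right)^{2} \left(- 24 \left(\left(-2\right)^{2} - 2\right) - 57\right) = \left(-9\right)^{2} \left(- 24 \left(4 - 2\right) - 57\right) = 81 \left(\left(-24\right) 2 - 57\right) = 81 \left(-48 - 57\right) = 81 \left(-105\right) = -8505$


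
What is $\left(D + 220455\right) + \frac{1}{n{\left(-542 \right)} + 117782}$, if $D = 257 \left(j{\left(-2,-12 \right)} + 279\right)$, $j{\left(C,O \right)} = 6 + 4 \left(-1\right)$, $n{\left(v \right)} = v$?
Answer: $\frac{34312865281}{117240} \approx 2.9267 \cdot 10^{5}$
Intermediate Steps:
$j{\left(C,O \right)} = 2$ ($j{\left(C,O \right)} = 6 - 4 = 2$)
$D = 72217$ ($D = 257 \left(2 + 279\right) = 257 \cdot 281 = 72217$)
$\left(D + 220455\right) + \frac{1}{n{\left(-542 \right)} + 117782} = \left(72217 + 220455\right) + \frac{1}{-542 + 117782} = 292672 + \frac{1}{117240} = \frac{34312865281}{117240}$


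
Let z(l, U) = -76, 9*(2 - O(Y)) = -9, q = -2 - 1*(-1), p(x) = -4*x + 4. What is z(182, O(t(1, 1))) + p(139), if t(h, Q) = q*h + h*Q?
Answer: -628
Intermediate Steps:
p(x) = 4 - 4*x
q = -1 (q = -2 + 1 = -1)
t(h, Q) = -h + Q*h (t(h, Q) = -h + h*Q = -h + Q*h)
O(Y) = 3 (O(Y) = 2 - 1/9*(-9) = 2 + 1 = 3)
z(182, O(t(1, 1))) + p(139) = -76 + (4 - 4*139) = -76 + (4 - 556) = -76 - 552 = -628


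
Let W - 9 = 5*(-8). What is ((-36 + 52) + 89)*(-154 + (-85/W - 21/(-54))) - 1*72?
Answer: -2959867/186 ≈ -15913.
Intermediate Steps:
W = -31 (W = 9 + 5*(-8) = 9 - 40 = -31)
((-36 + 52) + 89)*(-154 + (-85/W - 21/(-54))) - 1*72 = ((-36 + 52) + 89)*(-154 + (-85/(-31) - 21/(-54))) - 1*72 = (16 + 89)*(-154 + (-85*(-1/31) - 21*(-1/54))) - 72 = 105*(-154 + (85/31 + 7/18)) - 72 = 105*(-154 + 1747/558) - 72 = 105*(-84185/558) - 72 = -2946475/186 - 72 = -2959867/186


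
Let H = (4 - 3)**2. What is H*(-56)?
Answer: -56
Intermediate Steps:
H = 1 (H = 1**2 = 1)
H*(-56) = 1*(-56) = -56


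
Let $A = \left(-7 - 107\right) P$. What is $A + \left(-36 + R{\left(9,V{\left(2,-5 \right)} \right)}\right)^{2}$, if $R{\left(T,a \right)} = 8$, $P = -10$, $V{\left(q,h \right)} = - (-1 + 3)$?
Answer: $1924$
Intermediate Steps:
$V{\left(q,h \right)} = -2$ ($V{\left(q,h \right)} = \left(-1\right) 2 = -2$)
$A = 1140$ ($A = \left(-7 - 107\right) \left(-10\right) = \left(-114\right) \left(-10\right) = 1140$)
$A + \left(-36 + R{\left(9,V{\left(2,-5 \right)} \right)}\right)^{2} = 1140 + \left(-36 + 8\right)^{2} = 1140 + \left(-28\right)^{2} = 1140 + 784 = 1924$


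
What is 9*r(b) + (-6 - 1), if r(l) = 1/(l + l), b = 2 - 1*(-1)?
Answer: -11/2 ≈ -5.5000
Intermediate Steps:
b = 3 (b = 2 + 1 = 3)
r(l) = 1/(2*l)
9*r(b) + (-6 - 1) = 9*((1/2)/3) + (-6 - 1) = 9*((1/2)*(1/3)) - 7 = 9*(1/6) - 7 = 3/2 - 7 = -11/2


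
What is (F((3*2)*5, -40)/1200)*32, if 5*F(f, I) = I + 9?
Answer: -62/375 ≈ -0.16533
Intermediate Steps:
F(f, I) = 9/5 + I/5 (F(f, I) = (I + 9)/5 = (9 + I)/5 = 9/5 + I/5)
(F((3*2)*5, -40)/1200)*32 = ((9/5 + (⅕)*(-40))/1200)*32 = ((9/5 - 8)*(1/1200))*32 = -31/5*1/1200*32 = -31/6000*32 = -62/375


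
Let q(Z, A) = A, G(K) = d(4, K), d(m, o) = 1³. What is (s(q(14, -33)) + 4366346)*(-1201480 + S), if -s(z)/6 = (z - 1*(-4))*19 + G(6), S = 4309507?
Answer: 13580977748442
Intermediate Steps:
d(m, o) = 1
G(K) = 1
s(z) = -462 - 114*z (s(z) = -6*((z - 1*(-4))*19 + 1) = -6*((z + 4)*19 + 1) = -6*((4 + z)*19 + 1) = -6*((76 + 19*z) + 1) = -6*(77 + 19*z) = -462 - 114*z)
(s(q(14, -33)) + 4366346)*(-1201480 + S) = ((-462 - 114*(-33)) + 4366346)*(-1201480 + 4309507) = ((-462 + 3762) + 4366346)*3108027 = (3300 + 4366346)*3108027 = 4369646*3108027 = 13580977748442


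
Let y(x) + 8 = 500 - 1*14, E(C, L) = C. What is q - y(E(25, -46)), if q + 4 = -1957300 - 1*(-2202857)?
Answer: 245075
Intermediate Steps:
q = 245553 (q = -4 + (-1957300 - 1*(-2202857)) = -4 + (-1957300 + 2202857) = -4 + 245557 = 245553)
y(x) = 478 (y(x) = -8 + (500 - 1*14) = -8 + (500 - 14) = -8 + 486 = 478)
q - y(E(25, -46)) = 245553 - 1*478 = 245553 - 478 = 245075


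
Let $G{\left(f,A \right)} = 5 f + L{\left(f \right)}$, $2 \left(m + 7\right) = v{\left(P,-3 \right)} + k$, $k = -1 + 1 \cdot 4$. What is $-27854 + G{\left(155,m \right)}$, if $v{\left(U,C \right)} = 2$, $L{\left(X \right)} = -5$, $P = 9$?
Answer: $-27084$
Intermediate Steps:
$k = 3$ ($k = -1 + 4 = 3$)
$m = - \frac{9}{2}$ ($m = -7 + \frac{2 + 3}{2} = -7 + \frac{1}{2} \cdot 5 = -7 + \frac{5}{2} = - \frac{9}{2} \approx -4.5$)
$G{\left(f,A \right)} = -5 + 5 f$ ($G{\left(f,A \right)} = 5 f - 5 = -5 + 5 f$)
$-27854 + G{\left(155,m \right)} = -27854 + \left(-5 + 5 \cdot 155\right) = -27854 + \left(-5 + 775\right) = -27854 + 770 = -27084$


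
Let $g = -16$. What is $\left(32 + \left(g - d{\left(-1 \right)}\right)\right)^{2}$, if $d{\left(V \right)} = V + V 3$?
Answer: $400$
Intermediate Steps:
$d{\left(V \right)} = 4 V$ ($d{\left(V \right)} = V + 3 V = 4 V$)
$\left(32 + \left(g - d{\left(-1 \right)}\right)\right)^{2} = \left(32 - \left(16 + 4 \left(-1\right)\right)\right)^{2} = \left(32 - 12\right)^{2} = 20^{2} = 400$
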